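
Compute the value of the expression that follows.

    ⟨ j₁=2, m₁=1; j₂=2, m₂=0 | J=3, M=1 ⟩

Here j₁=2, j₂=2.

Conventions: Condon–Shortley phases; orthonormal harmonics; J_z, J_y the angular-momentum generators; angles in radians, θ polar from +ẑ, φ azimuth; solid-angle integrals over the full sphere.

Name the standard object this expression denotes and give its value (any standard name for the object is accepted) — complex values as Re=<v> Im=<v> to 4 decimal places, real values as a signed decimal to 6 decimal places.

Clebsch–Gordan coefficient, +√(1/5) ≈ +0.447214

This is a Clebsch–Gordan (vector-coupling) coefficient.
j₁+j₂−J=1  J+j₁−j₂=3  J−j₁+j₂=3  j₁+j₂+J+1=8
(j₁±m₁, j₂±m₂, J±M) = (3,1,2,2,4,2)
P² = 36/5
sum k=0..1:
  [0] +1/4 = 1/4
  [1] −1/12 = -1/12
S = 1/6
C² = P²·S² = 1/5 ; C = +0.447214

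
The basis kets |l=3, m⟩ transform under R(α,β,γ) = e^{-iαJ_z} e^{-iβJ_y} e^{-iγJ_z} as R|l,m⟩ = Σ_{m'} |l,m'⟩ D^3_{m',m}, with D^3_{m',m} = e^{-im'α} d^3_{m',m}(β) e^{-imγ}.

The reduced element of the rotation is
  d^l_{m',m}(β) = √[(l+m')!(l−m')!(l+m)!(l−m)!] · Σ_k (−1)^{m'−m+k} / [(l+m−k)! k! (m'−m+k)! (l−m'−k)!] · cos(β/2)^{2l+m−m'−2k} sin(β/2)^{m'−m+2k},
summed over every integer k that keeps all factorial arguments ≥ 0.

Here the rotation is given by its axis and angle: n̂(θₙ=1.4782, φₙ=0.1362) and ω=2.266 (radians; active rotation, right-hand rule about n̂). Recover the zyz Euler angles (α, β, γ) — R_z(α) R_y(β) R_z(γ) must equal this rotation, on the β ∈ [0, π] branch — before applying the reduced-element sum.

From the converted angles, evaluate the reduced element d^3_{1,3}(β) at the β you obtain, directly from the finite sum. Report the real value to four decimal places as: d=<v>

d=0.1098

Axis–angle → zyz. n̂ = (sinθₙcosφₙ, sinθₙsinφₙ, cosθₙ) = (+0.986495, +0.135198, +0.092464), ω = 2.2660.
R = I cosω + sinω [n̂]ₓ + (1−cosω) n̂n̂ᵀ gives
  R = [+0.955988, +0.147797, +0.253464; +0.289807, -0.610555, -0.737044; +0.045821, +0.778061, -0.626516]
β = atan2(√(R₁₃²+R₂₃²), R₃₃) = 2.247871; α = atan2(R₂₃, R₁₃) mod 2π = 5.043613; γ = atan2(R₃₂, −R₃₁) mod 2π = 1.629620
d^3_{1,3}(β=2.2479) via the finite sum:
c=cos(2.247871/2)=0.432137, s=sin(2.247871/2)=0.901808; N=√[24·2·720·1]=185.903201
k∈{2} keeps every argument non-negative
  k=2: (−1)^0·185.9032/(48)·0.4321^4·0.9018^2 = +0.109839
d^3_{1,3}(2.2479) = +0.109839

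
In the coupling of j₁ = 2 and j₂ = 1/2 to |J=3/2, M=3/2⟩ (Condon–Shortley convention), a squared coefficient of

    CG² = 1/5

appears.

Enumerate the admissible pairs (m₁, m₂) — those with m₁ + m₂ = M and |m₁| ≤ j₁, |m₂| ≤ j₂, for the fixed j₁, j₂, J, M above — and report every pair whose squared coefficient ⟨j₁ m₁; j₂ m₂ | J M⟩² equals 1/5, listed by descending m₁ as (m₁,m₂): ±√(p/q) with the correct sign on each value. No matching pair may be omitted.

(1,1/2): −√(1/5)

Admissible pairs with m₁+m₂ = M = 3/2: (1,1/2), (2,-1/2)
  (m₁,m₂)=(2,-1/2): CG² = 4/5, CG = +√(4/5)
  (m₁,m₂)=(1,1/2): CG² = 1/5, CG = −√(1/5)   ← matches the target
Pairs with CG² = 1/5: (1,1/2): −√(1/5)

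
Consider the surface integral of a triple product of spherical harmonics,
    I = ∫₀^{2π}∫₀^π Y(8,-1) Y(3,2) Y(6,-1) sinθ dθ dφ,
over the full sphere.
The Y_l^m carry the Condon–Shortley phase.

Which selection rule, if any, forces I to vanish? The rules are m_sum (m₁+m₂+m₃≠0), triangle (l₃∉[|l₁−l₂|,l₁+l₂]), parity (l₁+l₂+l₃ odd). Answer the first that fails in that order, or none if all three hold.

parity

Σmᵢ = 0  ✓
l₃∈[|l₁−l₂|,l₁+l₂]=[5,11], have l₃=6  ✓
Σlᵢ = 17 ⇒ odd  ✗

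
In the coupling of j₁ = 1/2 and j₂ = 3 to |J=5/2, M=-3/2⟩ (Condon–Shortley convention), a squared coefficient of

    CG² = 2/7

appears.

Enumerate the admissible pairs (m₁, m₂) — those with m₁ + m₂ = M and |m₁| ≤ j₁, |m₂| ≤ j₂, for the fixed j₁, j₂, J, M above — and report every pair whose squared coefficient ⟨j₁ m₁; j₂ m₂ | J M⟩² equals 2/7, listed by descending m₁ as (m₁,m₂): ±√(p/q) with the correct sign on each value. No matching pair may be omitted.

Admissible pairs with m₁+m₂ = M = -3/2: (-1/2,-1), (1/2,-2)
  (m₁,m₂)=(1/2,-2): CG² = 5/7, CG = +√(5/7)
  (m₁,m₂)=(-1/2,-1): CG² = 2/7, CG = −√(2/7)   ← matches the target
Pairs with CG² = 2/7: (-1/2,-1): −√(2/7)

(-1/2,-1): −√(2/7)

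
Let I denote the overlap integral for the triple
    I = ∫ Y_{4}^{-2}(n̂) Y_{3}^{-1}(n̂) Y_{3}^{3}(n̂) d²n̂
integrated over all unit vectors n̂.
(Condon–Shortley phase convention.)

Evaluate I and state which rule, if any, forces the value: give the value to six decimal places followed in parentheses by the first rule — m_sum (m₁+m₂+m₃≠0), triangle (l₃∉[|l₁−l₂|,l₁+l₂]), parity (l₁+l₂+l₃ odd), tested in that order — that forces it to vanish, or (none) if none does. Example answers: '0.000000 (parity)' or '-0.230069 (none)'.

-0.188451 (none)

Checks pass: Σm=0; 10 even; l₃=3∈[1,7].
(2·4+1)(2·3+1)(2·3+1) = 441
Δ: 4! 4! 2! / 11! → 1/34650
sum: t=1:−1/72 t=2:+1/16 t=3:−1/72 = 5/144
3j²(4 3 3; 0 0 0) = Δ·Π!·Σ² = 2/77  (sign -1)
sum: t=2:+1/192 = 1/192
3j²(4 3 3; -2 -1 3) = Δ·Π!·Σ² = 3/77  (sign +1)
combine: 4πI² = 441·2/77·3/77 = 54/121
take √, sign -1: I = -0.18845135
No selection rule forces the value: the integral is nonzero (none).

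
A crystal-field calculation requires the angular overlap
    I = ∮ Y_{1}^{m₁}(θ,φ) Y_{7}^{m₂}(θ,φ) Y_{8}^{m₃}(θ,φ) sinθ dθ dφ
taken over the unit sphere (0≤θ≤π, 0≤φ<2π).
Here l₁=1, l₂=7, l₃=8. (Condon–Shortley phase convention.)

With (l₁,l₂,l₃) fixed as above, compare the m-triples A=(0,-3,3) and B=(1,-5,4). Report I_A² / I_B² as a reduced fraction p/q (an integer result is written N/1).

55/6

l's match ⇒ only the (l;m) 3-j factors differ between A and B.
A: triangle coeff Δ(1,7,8) = 1/2040; Σ_t [0,0]: t=0:+1/87091200 = 1/87091200; (3j)²=11/408 [(1 7 8; 0 -3 3)], sign=-1
B: triangle coeff Δ(1,7,8) = 1/2040; Σ_t [0,0]: t=0:+1/1916006400 = 1/1916006400; (3j)²=1/340 [(1 7 8; 1 -5 4)], sign=+1
I_A²/I_B² = (11/408)/(1/340) = 55/6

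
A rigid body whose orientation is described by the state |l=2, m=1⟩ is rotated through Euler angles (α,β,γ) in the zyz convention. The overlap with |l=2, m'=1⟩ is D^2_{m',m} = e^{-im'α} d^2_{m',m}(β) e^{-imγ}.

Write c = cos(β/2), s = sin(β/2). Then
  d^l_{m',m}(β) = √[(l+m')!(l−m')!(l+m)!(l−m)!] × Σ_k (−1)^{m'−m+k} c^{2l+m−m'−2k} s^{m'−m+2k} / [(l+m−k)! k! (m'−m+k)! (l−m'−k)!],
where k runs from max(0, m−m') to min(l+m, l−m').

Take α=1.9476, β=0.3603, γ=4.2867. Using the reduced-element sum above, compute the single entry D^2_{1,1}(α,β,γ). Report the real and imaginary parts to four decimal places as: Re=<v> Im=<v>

D^2_{1,1}(1.9476,0.3603,4.2867) = e^{-i·1·1.9476}·d^2_{1,1}(0.3603)·e^{-i·1·4.2867}. Compute d first:
c=cos(0.360300/2)=0.983817, s=sin(0.360300/2)=0.179177; N=√[6·1·6·1]=6.000000
k∈{0,1} keeps every argument non-negative
  k=0: (−1)^0·6.0000/(6)·0.9838^4·0.1792^0 = +0.936822
  k=1: (−1)^1·6.0000/(2)·0.9838^2·0.1792^2 = -0.093221
d^2_{1,1}(0.3603) = +0.936822 -0.093221 = +0.843601
D = (-0.367950-0.929845i)·(+0.843601)·(-0.412948+0.910754i) = +0.842593+0.041223i

Re=0.8426 Im=0.0412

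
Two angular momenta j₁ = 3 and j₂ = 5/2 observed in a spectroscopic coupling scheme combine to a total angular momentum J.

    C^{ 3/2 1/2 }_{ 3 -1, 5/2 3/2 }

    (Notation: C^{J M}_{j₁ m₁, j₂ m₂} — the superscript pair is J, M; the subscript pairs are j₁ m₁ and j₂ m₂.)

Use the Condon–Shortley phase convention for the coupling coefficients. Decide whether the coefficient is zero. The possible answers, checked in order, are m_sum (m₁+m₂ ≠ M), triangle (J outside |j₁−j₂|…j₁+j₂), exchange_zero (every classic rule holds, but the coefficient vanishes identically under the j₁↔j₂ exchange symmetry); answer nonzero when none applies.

nonzero

m-sum: m₁+m₂ = -1+3/2 = 1/2, M = 1/2  ✓
triangle: |j₁−j₂| = 1/2 ≤ J = 3/2 ≤ j₁+j₂ = 11/2  ✓
exchange: j₁≠j₂ or m₁≠m₂ — the exchange symmetry imposes no constraint here
value check: CG = −√(7/30) = -0.483046 ≠ 0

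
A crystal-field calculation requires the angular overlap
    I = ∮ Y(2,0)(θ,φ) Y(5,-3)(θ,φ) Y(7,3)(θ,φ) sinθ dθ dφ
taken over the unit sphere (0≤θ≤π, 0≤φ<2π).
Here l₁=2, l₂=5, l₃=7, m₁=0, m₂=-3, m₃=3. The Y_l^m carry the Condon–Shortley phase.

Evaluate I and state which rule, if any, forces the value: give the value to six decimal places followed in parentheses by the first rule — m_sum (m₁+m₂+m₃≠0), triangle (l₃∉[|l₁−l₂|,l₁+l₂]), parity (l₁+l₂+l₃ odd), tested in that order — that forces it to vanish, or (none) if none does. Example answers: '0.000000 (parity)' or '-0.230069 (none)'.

-0.186208 (none)

Checks pass: Σm=0; 14 even; l₃=7∈[3,7].
(2·2+1)(2·5+1)(2·7+1) = 825
Δ: 0! 4! 10! / 15! → 1/15015
sum: t=0:+1/57600 = 1/57600
3j²(2 5 7; 0 0 0) = Δ·Π!·Σ² = 21/715  (sign -1)
sum: t=0:+1/322560 = 1/322560
3j²(2 5 7; 0 -3 3) = Δ·Π!·Σ² = 18/1001  (sign +1)
combine: 4πI² = 825·21/715·18/1001 = 810/1859
take √, sign -1: I = -0.18620781
No selection rule forces the value: the integral is nonzero (none).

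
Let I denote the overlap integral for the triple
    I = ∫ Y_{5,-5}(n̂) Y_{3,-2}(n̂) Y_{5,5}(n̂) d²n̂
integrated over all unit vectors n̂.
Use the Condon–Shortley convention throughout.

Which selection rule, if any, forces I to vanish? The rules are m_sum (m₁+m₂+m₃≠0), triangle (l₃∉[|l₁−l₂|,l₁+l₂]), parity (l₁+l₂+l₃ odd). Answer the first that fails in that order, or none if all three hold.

Σmᵢ = -2  ✗
l₃∈[|l₁−l₂|,l₁+l₂]=[2,8], have l₃=5
Σlᵢ = 13 ⇒ odd

m_sum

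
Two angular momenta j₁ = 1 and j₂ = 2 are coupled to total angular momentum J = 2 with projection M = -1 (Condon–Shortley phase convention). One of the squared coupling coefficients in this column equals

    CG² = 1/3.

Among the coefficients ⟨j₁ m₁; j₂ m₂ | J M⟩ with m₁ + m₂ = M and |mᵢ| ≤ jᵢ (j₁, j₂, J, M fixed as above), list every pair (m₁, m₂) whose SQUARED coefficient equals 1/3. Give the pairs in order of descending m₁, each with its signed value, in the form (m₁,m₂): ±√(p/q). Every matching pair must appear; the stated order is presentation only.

Admissible pairs with m₁+m₂ = M = -1: (-1,0), (0,-1), (1,-2)
  (m₁,m₂)=(1,-2): CG² = 1/3, CG = +√(1/3)   ← matches the target
  (m₁,m₂)=(0,-1): CG² = 1/6, CG = +√(1/6)
  (m₁,m₂)=(-1,0): CG² = 1/2, CG = −√(1/2)
Pairs with CG² = 1/3: (1,-2): +√(1/3)

(1,-2): +√(1/3)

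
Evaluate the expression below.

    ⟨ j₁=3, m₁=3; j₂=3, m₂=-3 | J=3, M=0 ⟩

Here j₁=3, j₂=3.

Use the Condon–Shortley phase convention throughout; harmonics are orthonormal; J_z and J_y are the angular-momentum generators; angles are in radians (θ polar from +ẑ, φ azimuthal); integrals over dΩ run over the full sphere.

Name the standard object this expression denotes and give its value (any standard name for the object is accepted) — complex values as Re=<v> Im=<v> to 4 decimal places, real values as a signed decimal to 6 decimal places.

This is a Clebsch–Gordan (vector-coupling) coefficient.
√[7·3!3!3!/10! · 6!0!0!6!3!3!] = √(7776)
  +(−1)^0/∏(0,3,0,0,3,3)! = 1/216  (running 1/216)
⟨..|..⟩ = √(7776)·(1/216) = +0.408248

Clebsch–Gordan coefficient, +√(1/6) ≈ +0.408248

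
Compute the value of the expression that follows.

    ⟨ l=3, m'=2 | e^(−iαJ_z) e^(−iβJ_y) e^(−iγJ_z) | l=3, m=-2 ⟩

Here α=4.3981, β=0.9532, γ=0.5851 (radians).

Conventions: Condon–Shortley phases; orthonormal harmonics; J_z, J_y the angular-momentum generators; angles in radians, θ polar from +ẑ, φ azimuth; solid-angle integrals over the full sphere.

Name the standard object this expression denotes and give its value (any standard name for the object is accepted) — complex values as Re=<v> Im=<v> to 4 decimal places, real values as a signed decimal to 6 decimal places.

This is a Wigner D-matrix element — the rotation-matrix element ⟨l m'| R(α,β,γ) |l m⟩ in the angular-momentum basis.
Split into d^3_{2,-2}(β=0.9532) × two z-phases.
Half-angle: c=0.888560, s=0.458761. N=√(120·1·1·120)=120.000000
k: max(0,(-2)−(2))=0 … min(3+(-2),3−(2))=1
  k=0: (−1)^4·120.0000/(24)·0.8886^2·0.4588^4 = +0.174859
  k=1: (−1)^5·120.0000/(120)·0.8886^0·0.4588^6 = -0.009322
d^3_{2,-2}(0.9532) = +0.174859 -0.009322 = +0.165537
Attach z-rotation phases: D = e^{-i(2)(4.3981)}·(+0.165537)·e^{-i(-2)(0.5851)} = +0.037413-0.161254i

Wigner D-matrix element, Re=0.0374 Im=-0.1613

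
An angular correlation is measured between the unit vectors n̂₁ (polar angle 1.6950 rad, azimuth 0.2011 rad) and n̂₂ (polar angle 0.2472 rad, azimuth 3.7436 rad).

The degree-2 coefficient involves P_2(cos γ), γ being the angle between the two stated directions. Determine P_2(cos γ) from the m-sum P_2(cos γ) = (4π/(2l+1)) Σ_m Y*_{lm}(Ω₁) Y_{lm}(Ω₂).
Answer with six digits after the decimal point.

-0.322835

Term-by-term m-sum for l=2 (normalisation 4π/5 = 2.513274):
  m=-2: Y*=+0.349995+0.148884i  Y=+0.008294-0.021589i  product +0.006117-0.006321i
  m=-1: Y*=-0.093056-0.018970i  Y=-0.151066+0.103796i  product +0.016027-0.006793i
  m=+0: Y*=-0.300870-0.000000i  Y=+0.574133+0.000000i  product -0.172739-0.000000i
  m=+1: Y*=+0.093056-0.018970i  Y=+0.151066+0.103796i  product +0.016027+0.006793i
  m=+2: Y*=+0.349995-0.148884i  Y=+0.008294+0.021589i  product +0.006117+0.006321i
Accumulated sum -0.128452+0.000000i; after 4π/(2l+1) scaling, -0.322835+0.000000i ⇒ P_2 = -0.322835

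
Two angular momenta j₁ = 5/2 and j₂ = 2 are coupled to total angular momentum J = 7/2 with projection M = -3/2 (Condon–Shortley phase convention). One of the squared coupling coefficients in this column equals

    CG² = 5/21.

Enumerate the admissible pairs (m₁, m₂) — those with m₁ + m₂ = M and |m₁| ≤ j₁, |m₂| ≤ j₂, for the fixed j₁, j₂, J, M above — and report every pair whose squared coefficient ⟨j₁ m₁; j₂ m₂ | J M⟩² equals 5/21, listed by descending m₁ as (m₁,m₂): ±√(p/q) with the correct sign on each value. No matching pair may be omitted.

(-5/2,1): −√(5/21)

Admissible pairs with m₁+m₂ = M = -3/2: (-5/2,1), (-3/2,0), (-1/2,-1), (1/2,-2)
  (m₁,m₂)=(1/2,-2): CG² = 8/21, CG = +√(8/21)
  (m₁,m₂)=(-1/2,-1): CG² = 2/21, CG = +√(2/21)
  (m₁,m₂)=(-3/2,0): CG² = 2/7, CG = −√(2/7)
  (m₁,m₂)=(-5/2,1): CG² = 5/21, CG = −√(5/21)   ← matches the target
Pairs with CG² = 5/21: (-5/2,1): −√(5/21)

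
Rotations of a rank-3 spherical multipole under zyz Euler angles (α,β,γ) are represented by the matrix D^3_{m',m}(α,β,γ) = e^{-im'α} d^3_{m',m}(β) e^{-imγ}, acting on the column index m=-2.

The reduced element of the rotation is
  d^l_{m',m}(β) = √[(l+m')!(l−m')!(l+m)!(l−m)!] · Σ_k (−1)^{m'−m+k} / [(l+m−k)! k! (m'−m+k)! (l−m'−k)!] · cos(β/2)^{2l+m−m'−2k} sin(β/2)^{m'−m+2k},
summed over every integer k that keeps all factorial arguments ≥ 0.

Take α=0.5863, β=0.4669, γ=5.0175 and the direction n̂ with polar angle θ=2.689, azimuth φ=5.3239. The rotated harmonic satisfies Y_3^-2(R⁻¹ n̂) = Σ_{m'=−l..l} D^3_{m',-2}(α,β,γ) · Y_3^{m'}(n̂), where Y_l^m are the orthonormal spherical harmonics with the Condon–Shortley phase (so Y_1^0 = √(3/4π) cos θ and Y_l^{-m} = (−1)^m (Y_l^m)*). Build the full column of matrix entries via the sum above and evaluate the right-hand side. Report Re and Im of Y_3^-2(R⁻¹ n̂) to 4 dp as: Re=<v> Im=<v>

Re=-0.1823 Im=0.2334

Need the full column D^3_{m',-2} for m'=−3..3 at α=0.5863, β=0.4669, γ=5.0175.
cos(β/2)=0.972874, sin(β/2)=0.231335
d^3_{-3,-2}: single k=1 term ⇒ +0.493856;  D = +0.353694-0.344666i
d^3_{-2,-2}: k∈[0..1] ⇒ +0.847891 -0.239707 = +0.608184;  D = +0.127987-0.594564i
d^3_{-1,-2}: k∈[0..1] ⇒ -0.637566 +0.072098 = -0.565468;  D = +0.206733+0.526322i
d^3_{0,-2}: k∈[0..1] ⇒ +0.262586 -0.014847 = +0.247739;  D = -0.203027-0.141966i
d^3_{1,-2}: k∈[0..1] ⇒ -0.072098 +0.002038 = -0.070060;  D = +0.070040+0.001676i
d^3_{2,-2}: k∈[0..1] ⇒ +0.013553 -0.000153 = +0.013400;  D = -0.011336+0.007145i
d^3_{3,-2}: single k=0 term ⇒ -0.001579;  D = +0.000647-0.001440i
Y_3^{m'}(θ=2.689,φ=5.3239) and Σ D·Y over m':
  (+0.3537-0.3447i)·(-0.0337+0.0091i)  (+0.1280-0.5946i)·(+0.0599-0.1652i)  (+0.2067+0.5263i)·(+0.2470+0.3522i)  (-0.2030-0.1420i)·(-0.3503+0.0000i)  (+0.0700+0.0017i)·(-0.2470+0.3522i)  (-0.0113+0.0071i)·(+0.0599+0.1652i)  (+0.0006-0.0014i)·(+0.0337+0.0091i)
Y_3^-2(R⁻¹ n̂) = -0.182269+0.233366i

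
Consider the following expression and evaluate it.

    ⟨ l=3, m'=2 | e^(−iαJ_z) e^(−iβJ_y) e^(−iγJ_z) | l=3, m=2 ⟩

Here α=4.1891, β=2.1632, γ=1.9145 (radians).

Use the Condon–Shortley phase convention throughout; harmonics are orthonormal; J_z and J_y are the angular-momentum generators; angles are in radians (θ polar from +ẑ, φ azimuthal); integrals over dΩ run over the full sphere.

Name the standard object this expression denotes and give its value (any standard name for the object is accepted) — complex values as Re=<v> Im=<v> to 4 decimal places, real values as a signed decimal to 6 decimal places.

Wigner D-matrix element, Re=-0.1678 Im=-0.0630

This is a Wigner D-matrix element — the rotation-matrix element ⟨l m'| R(α,β,γ) |l m⟩ in the angular-momentum basis.
First d^3_{2,2}(β=2.1632), then the phase factors e^{-i(2)α} and e^{-i(2)γ}:
c=cos(2.163200/2)=0.469917, s=sin(2.163200/2)=0.882711; N=√[120·1·120·1]=120.000000
Admissible k: 0..1 (factorial args all ≥0)
  k=0: (−1)^0·120.0000/(120)·0.4699^6·0.8827^0 = +0.010768
  k=1: (−1)^1·120.0000/(24)·0.4699^4·0.8827^2 = -0.189972
d^3_{2,2}(2.1632) = +0.010768 -0.189972 = -0.179204
Attach z-rotation phases: D = e^{-i(2)(4.1891)}·(-0.179204)·e^{-i(2)(1.9145)} = -0.167769-0.062990i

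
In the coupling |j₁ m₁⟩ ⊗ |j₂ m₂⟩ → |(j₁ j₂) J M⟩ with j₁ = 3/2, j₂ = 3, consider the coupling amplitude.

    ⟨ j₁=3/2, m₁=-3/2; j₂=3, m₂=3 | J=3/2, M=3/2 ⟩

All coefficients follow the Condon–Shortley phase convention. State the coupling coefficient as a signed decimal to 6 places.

j₁+j₂−J=3  J+j₁−j₂=0  J−j₁+j₂=3  j₁+j₂+J+1=7
(j₁±m₁, j₂±m₂, J±M) = (0,3,6,0,3,0)
P² = 5184/7
sum k=3..3:
  [3] −1/36 = -1/36
S = -1/36
C² = P²·S² = 4/7 ; C = -0.755929

−√(4/7) = -0.755929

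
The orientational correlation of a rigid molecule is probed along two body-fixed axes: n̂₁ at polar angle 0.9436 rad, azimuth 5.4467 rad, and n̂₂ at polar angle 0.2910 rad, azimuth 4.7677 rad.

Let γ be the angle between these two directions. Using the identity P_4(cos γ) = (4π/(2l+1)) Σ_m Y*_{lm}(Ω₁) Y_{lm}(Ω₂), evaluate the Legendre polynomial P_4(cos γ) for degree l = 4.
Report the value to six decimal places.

-0.361895

Summing Y*_{l m}(θ₁,φ₁)·Y_{l m}(θ₂,φ₂) over m ∈ [−4, 4]; prefactor 4π/(2·4+1) = 1.396263:
  m=-4: (-0.18623 + 0.03860j) × (0.00293 - 0.00066j) = -0.00052 + 0.00024j  (running Σ = -0.00052 + 0.00024j)
  m=-3: (-0.31457 - 0.23039j) × (-0.00468 - 0.02793j) = -0.00496 + 0.00986j  (running Σ = -0.00548 + 0.01010j)
  m=-2: (-0.03156 - 0.30782j) × (-0.14844 + 0.01649j) = 0.00976 + 0.04517j  (running Σ = 0.00428 + 0.05527j)
  m=-1: (-0.08873 + 0.09829j) × (0.02461 + 0.44450j) = -0.04587 - 0.03702j  (running Σ = -0.04160 + 0.01825j)
  m=0: (-0.33648 + 0.00000j) × (0.52305 + 0.00000j) = -0.17600 + 0.00000j  (running Σ = -0.21759 + 0.01825j)
  m=1: (0.08873 + 0.09829j) × (-0.02461 + 0.44450j) = -0.04587 + 0.03702j  (running Σ = -0.26347 + 0.05527j)
  m=2: (-0.03156 + 0.30782j) × (-0.14844 - 0.01649j) = 0.00976 - 0.04517j  (running Σ = -0.25371 + 0.01010j)
  m=3: (0.31457 - 0.23039j) × (0.00468 - 0.02793j) = -0.00496 - 0.00986j  (running Σ = -0.25867 + 0.00024j)
  m=4: (-0.18623 - 0.03860j) × (0.00293 + 0.00066j) = -0.00052 - 0.00024j  (running Σ = -0.25919 - 0.00000j)
Σ over m = -0.25919 - 0.00000j; ×(4π/9) → -0.36189 - 0.00000j. Real part: -0.361895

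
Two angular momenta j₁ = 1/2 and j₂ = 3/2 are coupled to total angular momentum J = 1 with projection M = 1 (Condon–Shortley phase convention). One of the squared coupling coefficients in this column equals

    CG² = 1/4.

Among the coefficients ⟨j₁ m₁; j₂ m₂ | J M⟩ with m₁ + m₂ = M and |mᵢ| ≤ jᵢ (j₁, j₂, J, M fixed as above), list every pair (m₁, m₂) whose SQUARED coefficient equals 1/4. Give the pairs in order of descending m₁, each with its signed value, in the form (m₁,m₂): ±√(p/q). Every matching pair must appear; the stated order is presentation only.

(1/2,1/2): +√(1/4)

Admissible pairs with m₁+m₂ = M = 1: (-1/2,3/2), (1/2,1/2)
  (m₁,m₂)=(1/2,1/2): CG² = 1/4, CG = +√(1/4)   ← matches the target
  (m₁,m₂)=(-1/2,3/2): CG² = 3/4, CG = −√(3/4)
Pairs with CG² = 1/4: (1/2,1/2): +√(1/4)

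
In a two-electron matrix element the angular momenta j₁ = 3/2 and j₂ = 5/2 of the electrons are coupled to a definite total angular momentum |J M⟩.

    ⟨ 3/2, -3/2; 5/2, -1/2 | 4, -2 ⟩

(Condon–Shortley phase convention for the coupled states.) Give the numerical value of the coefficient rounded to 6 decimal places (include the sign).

triangle: 0!*3!*5!/9! = 720/362880
(j±m)!: 0!*3!*2!*3!*2!*6! = 103680
prefactor² = (2J+1)*Δ*N² = 12960/7
  k=0: +1/(0!*0!*3!*2!*0!*3!) = 1/72
Σ = 1/72  ⇒  CG² = 12960/7*(1/72)² = 5/14
CG = +√(5/14) = +0.597614

+0.597614  (= +√(5/14))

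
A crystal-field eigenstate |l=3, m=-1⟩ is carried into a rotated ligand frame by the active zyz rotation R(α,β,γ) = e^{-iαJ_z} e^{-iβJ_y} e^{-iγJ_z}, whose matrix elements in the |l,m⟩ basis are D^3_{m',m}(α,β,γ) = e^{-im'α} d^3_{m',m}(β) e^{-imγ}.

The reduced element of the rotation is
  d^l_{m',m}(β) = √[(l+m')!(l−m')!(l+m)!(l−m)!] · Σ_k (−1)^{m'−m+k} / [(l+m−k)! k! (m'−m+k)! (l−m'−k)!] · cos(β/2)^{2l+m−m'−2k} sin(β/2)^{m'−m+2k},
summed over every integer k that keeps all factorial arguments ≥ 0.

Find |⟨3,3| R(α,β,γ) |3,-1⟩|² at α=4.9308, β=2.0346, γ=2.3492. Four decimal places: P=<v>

First d^3_{3,-1}(β=2.0346), then the phase factors e^{-i(3)α} and e^{-i(-1)γ}:
Half-angle: c=0.525665, s=0.850692. N=√(720·1·2·24)=185.903201
The bounds max(0,m−m')=0 and min(l+m,l−m')=0 give 1 term
  k=0: (−1)^4·185.9032/(48)·0.5257^2·0.8507^4 = +0.560470
d^3_{3,-1}(2.0346) = +0.560470
|D^3_{3,-1}|² = |d^3_{3,-1}(β)|² = (+0.560470)² = 0.314127 (the z-rotation phases have unit modulus)

P=0.3141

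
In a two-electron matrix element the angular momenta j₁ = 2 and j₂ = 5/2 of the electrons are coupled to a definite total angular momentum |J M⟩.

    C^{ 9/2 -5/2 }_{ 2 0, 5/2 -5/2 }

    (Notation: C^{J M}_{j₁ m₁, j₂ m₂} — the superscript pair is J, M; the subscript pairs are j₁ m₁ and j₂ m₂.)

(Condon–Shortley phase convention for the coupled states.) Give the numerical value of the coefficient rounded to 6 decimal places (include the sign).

√[10·0!4!5!/10! · 2!2!0!5!2!7!] = √(38400)
  +(−1)^0/∏(0,0,2,0,2,5)! = 1/480  (running 1/480)
⟨..|..⟩ = √(38400)·(1/480) = +0.408248

+√(1/6) ≈ +0.408248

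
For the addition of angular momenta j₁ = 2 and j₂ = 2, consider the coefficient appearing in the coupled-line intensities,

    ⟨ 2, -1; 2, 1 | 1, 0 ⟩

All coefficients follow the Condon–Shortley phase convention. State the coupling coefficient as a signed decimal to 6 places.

+√(1/10) ≈ +0.316228

√[3·3!1!1!/6! · 1!3!3!1!1!1!] = √(9/10)
  +(−1)^2/∏(2,1,1,1,0,0)! = 1/2  (running 1/2)
  +(−1)^3/∏(3,0,0,0,1,1)! = -1/6  (running 1/3)
⟨..|..⟩ = √(9/10)·(1/3) = +0.316228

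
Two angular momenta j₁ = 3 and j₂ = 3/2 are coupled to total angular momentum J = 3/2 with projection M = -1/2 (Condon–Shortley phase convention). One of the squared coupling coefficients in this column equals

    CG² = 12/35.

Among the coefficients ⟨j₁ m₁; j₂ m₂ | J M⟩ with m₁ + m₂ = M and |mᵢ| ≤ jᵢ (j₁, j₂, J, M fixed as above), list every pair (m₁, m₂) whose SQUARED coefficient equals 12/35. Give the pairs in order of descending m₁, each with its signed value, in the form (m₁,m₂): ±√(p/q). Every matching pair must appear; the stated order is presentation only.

Admissible pairs with m₁+m₂ = M = -1/2: (-2,3/2), (-1,1/2), (0,-1/2), (1,-3/2)
  (m₁,m₂)=(1,-3/2): CG² = 4/35, CG = +√(4/35)
  (m₁,m₂)=(0,-1/2): CG² = 9/35, CG = −√(9/35)
  (m₁,m₂)=(-1,1/2): CG² = 12/35, CG = +√(12/35)   ← matches the target
  (m₁,m₂)=(-2,3/2): CG² = 2/7, CG = −√(2/7)
Pairs with CG² = 12/35: (-1,1/2): +√(12/35)

(-1,1/2): +√(12/35)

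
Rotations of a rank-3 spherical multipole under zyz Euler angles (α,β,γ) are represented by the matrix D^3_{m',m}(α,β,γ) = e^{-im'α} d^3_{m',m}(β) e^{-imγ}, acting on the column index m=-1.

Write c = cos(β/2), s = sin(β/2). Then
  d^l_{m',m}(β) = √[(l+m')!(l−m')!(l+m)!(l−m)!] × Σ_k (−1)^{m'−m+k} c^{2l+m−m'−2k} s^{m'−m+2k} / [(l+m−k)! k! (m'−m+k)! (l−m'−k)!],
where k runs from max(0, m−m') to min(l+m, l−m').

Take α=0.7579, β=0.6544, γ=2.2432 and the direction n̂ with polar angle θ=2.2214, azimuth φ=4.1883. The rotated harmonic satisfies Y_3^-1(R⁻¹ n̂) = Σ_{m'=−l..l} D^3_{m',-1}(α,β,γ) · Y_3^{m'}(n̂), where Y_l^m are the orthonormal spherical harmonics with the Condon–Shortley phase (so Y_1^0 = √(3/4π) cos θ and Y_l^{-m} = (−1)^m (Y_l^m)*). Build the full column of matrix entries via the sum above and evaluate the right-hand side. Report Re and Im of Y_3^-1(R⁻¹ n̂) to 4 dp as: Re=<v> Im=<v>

Re=-0.0335 Im=-0.3651

Need the full column D^3_{m',-1} for m'=−3..3 at α=0.7579, β=0.6544, γ=2.2432.
cos(β/2)=0.946946, sin(β/2)=0.321393
d^3_{-3,-1}: single k=2 term ⇒ +0.321676;  D = -0.062484-0.315549i
d^3_{-2,-1}: k∈[1..2] ⇒ +0.773860 -0.178285 = +0.595575;  D = -0.485621-0.344792i
d^3_{-1,-1}: k∈[0..2] ⇒ +0.721026 -0.664451 +0.057405 = +0.113980;  D = -0.112857+0.015961i
d^3_{0,-1}: k∈[0..2] ⇒ -0.847721 +0.292952 -0.011249 = -0.566018;  D = +0.352554-0.442811i
d^3_{1,-1}: k∈[0..2] ⇒ +0.498338 -0.076539 +0.001102 = +0.422901;  D = +0.036112+0.421356i
d^3_{2,-1}: k∈[0..1] ⇒ -0.178285 +0.010268 = -0.168016;  D = -0.125492-0.111719i
d^3_{3,-1}: single k=0 term ⇒ +0.037054;  D = +0.037037-0.001130i
Y_3^{m'}(θ=2.2214,φ=4.1883) and Σ D·Y over m':
  (-0.0625-0.3155i)·(+0.2102+0.0003i)  (-0.4856-0.3448i)·(+0.1956+0.3396i)  (-0.1129+0.0160i)·(-0.1073+0.1857i)  (+0.3526-0.4428i)·(+0.2635+0.0000i)  (+0.0361+0.4214i)·(+0.1073+0.1857i)  (-0.1255-0.1117i)·(+0.1956-0.3396i)  (+0.0370-0.0011i)·(-0.2102+0.0003i)
Y_3^-1(R⁻¹ n̂) = -0.033548-0.365125i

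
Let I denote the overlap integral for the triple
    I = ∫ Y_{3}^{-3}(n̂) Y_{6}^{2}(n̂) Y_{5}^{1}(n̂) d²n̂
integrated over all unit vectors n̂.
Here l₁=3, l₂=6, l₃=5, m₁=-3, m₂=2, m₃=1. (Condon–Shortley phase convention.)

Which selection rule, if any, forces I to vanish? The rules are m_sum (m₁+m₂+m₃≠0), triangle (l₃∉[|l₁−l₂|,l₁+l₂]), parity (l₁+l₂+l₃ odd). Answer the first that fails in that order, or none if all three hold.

none

azimuthal sum: -3 + 2 + 1 = 0  ✓
3 ≤ 5 ≤ 9 (triangle on l)  ✓
L = 3 + 6 + 5 = 14 (even)  ✓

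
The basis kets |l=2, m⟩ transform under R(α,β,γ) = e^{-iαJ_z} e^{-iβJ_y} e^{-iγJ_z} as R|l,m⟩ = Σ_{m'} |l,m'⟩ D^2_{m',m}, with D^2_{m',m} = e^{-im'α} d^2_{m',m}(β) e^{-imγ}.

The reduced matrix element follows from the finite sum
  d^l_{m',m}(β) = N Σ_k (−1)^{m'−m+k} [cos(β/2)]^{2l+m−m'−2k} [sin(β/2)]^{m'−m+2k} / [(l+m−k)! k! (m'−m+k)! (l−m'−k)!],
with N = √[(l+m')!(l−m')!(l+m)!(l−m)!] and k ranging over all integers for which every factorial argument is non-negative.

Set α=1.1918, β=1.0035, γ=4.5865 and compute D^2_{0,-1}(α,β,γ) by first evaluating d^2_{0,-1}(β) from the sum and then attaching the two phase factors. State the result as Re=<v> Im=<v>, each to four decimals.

Re=0.0697 Im=0.5506

First d^2_{0,-1}(β=1.0035), then the phase factors e^{-i(0)α} and e^{-i(-1)γ}:
With c≡cos(β/2)=0.876742 and s≡sin(β/2)=0.480961, N=[2·2·1·6]^{1/2}=4.898979
k∈{0,1} keeps every argument non-negative
  k=0: (−1)^1·4.8990/(2)·0.8767^3·0.4810^1 = -0.793964
  k=1: (−1)^2·4.8990/(2)·0.8767^1·0.4810^3 = +0.238933
d^2_{0,-1}(1.0035) = -0.793964 +0.238933 = -0.555031
Phases: e^{-i·(0)·1.1918}=+1.000000+0.000000i, e^{-i·(-1)·4.5865}=-0.125557-0.992086i ⇒ D=+0.069688+0.550639i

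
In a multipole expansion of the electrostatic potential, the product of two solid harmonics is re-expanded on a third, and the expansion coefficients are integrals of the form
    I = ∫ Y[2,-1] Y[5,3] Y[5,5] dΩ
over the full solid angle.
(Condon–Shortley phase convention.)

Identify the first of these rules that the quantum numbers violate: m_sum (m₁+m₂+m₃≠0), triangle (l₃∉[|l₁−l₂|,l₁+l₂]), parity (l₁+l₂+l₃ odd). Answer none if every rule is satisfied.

azimuthal sum: -1 + 3 + 5 = 7  ✗
3 ≤ 5 ≤ 7 (triangle on l)
L = 2 + 5 + 5 = 12 (even)

m_sum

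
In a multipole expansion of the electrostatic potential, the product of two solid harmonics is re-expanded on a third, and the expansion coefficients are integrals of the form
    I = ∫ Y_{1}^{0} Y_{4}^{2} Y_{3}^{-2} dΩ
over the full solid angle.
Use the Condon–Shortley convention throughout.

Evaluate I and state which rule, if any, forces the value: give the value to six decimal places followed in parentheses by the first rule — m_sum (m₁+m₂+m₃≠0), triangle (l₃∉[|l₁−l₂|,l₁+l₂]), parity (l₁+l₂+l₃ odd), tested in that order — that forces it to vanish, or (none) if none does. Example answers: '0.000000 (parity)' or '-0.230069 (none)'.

m-sum 0 ✓  L=8 even ✓  3≤3≤5 ✓
Π(2lᵢ+1) = 3×9×7 = 189
triangle coeff Δ(1,4,3) = 1/252
Σ_t [1,1]: t=1:−1/36 = -1/36
(3j)²=4/63 [(1 4 3; 0 0 0)], sign=+1
Σ_t [1,1]: t=1:−1/120 = -1/120
(3j)²=1/21 [(1 4 3; 0 2 -2)], sign=+1
⇒ 4πI² = 4/7
I = (+1)√(4/7/(4π)) = 0.21324362
No selection rule forces the value: the integral is nonzero (none).

0.213244 (none)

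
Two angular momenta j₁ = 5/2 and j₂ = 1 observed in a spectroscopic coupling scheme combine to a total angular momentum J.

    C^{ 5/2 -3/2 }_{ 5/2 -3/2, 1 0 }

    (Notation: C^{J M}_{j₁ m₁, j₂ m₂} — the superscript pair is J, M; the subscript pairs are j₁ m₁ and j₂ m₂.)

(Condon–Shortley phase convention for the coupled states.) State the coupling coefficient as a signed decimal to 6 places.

-0.507093  (= −√(9/35))

j₁+j₂−J=1  J+j₁−j₂=4  J−j₁+j₂=1  j₁+j₂+J+1=7
(j₁±m₁, j₂±m₂, J±M) = (1,4,1,1,1,4)
P² = 576/35
sum k=0..1:
  [0] +1/24 = 1/24
  [1] −1/6 = -1/6
S = -1/8
C² = P²·S² = 9/35 ; C = -0.507093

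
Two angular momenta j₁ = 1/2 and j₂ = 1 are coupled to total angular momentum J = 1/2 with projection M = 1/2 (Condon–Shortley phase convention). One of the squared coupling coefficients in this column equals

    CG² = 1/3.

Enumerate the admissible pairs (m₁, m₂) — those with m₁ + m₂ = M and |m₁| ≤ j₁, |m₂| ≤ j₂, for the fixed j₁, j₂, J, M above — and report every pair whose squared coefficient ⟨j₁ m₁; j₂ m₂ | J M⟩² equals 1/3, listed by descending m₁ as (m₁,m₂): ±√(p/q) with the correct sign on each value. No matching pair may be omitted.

Admissible pairs with m₁+m₂ = M = 1/2: (-1/2,1), (1/2,0)
  (m₁,m₂)=(1/2,0): CG² = 1/3, CG = +√(1/3)   ← matches the target
  (m₁,m₂)=(-1/2,1): CG² = 2/3, CG = −√(2/3)
Pairs with CG² = 1/3: (1/2,0): +√(1/3)

(1/2,0): +√(1/3)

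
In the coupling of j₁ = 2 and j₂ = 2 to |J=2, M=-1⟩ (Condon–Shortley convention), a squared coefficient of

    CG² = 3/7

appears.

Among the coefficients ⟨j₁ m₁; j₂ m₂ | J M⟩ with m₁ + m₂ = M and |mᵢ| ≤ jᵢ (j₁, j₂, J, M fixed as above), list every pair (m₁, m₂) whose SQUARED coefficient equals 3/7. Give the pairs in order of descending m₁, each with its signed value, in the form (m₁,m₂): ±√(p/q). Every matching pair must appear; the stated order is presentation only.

(1,-2): +√(3/7); (-2,1): +√(3/7)

Admissible pairs with m₁+m₂ = M = -1: (-2,1), (-1,0), (0,-1), (1,-2)
  (m₁,m₂)=(1,-2): CG² = 3/7, CG = +√(3/7)   ← matches the target
  (m₁,m₂)=(0,-1): CG² = 1/14, CG = −√(1/14)
  (m₁,m₂)=(-1,0): CG² = 1/14, CG = −√(1/14)
  (m₁,m₂)=(-2,1): CG² = 3/7, CG = +√(3/7)   ← matches the target
Pairs with CG² = 3/7: (1,-2): +√(3/7); (-2,1): +√(3/7)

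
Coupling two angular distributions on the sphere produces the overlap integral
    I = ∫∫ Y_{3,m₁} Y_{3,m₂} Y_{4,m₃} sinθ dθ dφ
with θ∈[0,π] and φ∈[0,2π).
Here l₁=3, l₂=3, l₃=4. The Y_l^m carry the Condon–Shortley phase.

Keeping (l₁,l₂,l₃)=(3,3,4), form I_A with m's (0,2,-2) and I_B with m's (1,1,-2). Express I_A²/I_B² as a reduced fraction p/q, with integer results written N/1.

Same 3,3,4: normalisation and zero-m 3j drop out of the ratio.
A: Δ: 2! 4! 4! / 11! → 1/34650; sum: t=1:−1/96 t=2:+1/72 = 1/288; 3j²(3 3 4; 0 2 -2) = Δ·Π!·Σ² = 1/462  (sign +1)
B: Δ: 2! 4! 4! / 11! → 1/34650; sum: t=0:+1/192 t=1:−1/36 t=2:+1/192 = -5/288; 3j²(3 3 4; 1 1 -2) = Δ·Π!·Σ² = 20/693  (sign -1)
I_A²/I_B² = (1/462)/(20/693) = 3/40

3/40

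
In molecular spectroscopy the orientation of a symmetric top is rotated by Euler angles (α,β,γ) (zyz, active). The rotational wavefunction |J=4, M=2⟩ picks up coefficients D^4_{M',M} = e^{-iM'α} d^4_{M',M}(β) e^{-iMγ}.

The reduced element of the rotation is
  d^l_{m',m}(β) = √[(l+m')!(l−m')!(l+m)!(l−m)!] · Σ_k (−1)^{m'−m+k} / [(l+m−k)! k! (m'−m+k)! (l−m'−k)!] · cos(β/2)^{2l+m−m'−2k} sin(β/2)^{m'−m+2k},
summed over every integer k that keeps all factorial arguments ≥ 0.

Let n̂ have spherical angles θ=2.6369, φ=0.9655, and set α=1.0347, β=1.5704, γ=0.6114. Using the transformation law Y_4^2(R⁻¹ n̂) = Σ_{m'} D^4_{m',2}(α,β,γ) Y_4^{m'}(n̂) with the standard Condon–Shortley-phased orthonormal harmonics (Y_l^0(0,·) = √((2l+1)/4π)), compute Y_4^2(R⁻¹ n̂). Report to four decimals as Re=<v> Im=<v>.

Need the full column D^4_{m',2} for m'=−4..4 at α=1.0347, β=1.5704, γ=0.6114.
cos(β/2)=0.707247, sin(β/2)=0.706967
d^4_{-4,2}: single k=6 term ⇒ +0.330457;  D = -0.322084+0.073918i
d^4_{-3,2}: k∈[5..6] ⇒ +0.701283 -0.233576 = +0.467707;  D = -0.142902+0.445341i
d^4_{-2,2}: k∈[4..6] ⇒ +0.937500 -0.749406 +0.062401 = +0.250495;  D = +0.165961+0.187629i
d^4_{-1,2}: k∈[3..5] ⇒ +0.884234 -1.325299 +0.264850 = -0.176216;  D = -0.173108+0.032951i
d^4_{0,2}: k∈[2..4] ⇒ +0.593397 -1.581138 +0.592457 = -0.395284;  D = -0.134798+0.371590i
d^4_{1,2}: k∈[1..3] ⇒ +0.265480 -1.326350 +0.883533 = -0.177337;  D = +0.112430+0.137142i
d^4_{2,2}: k∈[0..2] ⇒ +0.062599 -0.750594 +0.937500 = +0.249504;  D = -0.246680+0.037435i
d^4_{3,2}: k∈[0..1] ⇒ -0.234132 +0.701839 = +0.467707;  D = -0.175864+0.433384i
d^4_{4,2}: single k=0 term ⇒ +0.330981;  D = +0.200097+0.263647i
Y_4^{m'}(θ=2.6369,φ=0.9655) and Σ D·Y over m':
  (-0.3221+0.0739i)·(-0.0182+0.0160i)  (-0.1429+0.4453i)·(+0.1202+0.0301i)  (+0.1660+0.1876i)·(-0.1203-0.3194i)  (-0.1731+0.0330i)·(-0.2693+0.3891i)  (-0.1348+0.3716i)·(+0.0593+0.0000i)  (+0.1124+0.1371i)·(+0.2693+0.3891i)  (-0.2467+0.0374i)·(-0.1203+0.3194i)  (-0.1759+0.4334i)·(-0.1202+0.0301i)  (+0.2001+0.2636i)·(-0.0182-0.0160i)
Y_4^2(R⁻¹ n̂) = +0.043169-0.154981i

Re=0.0432 Im=-0.1550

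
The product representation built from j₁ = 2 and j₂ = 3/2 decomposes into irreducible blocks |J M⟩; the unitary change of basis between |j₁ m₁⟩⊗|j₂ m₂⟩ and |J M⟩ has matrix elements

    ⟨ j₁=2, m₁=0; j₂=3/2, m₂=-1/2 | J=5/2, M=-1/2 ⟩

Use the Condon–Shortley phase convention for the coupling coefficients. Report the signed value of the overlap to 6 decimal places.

triangle: 1!×3!×2!/7! = 12/5040
(j±m)!: 2!×2!×1!×2!×2!×3! = 96
prefactor² = (2J+1)×Δ×N² = 48/35
  k=0: +1/(0!×1!×2!×1!×1!×1!) = 1/2
  k=1: −1/(1!×0!×1!×0!×2!×2!) = -1/4
Σ = 1/4  ⇒  CG² = 48/35×(1/4)² = 3/35
CG = +√(3/35) = +0.292770

+√(3/35) ≈ +0.292770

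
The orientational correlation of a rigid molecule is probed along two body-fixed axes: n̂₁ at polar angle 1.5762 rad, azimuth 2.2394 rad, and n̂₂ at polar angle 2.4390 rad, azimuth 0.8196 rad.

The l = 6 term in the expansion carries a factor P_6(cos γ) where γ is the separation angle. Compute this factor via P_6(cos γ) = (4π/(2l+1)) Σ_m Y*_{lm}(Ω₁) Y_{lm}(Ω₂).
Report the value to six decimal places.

-0.247183

Addition theorem: P_6(cos γ) = (4π/13) Σ_m Y*_{lm}(Ω₁) Y_{lm}(Ω₂), m = −6…6:
  [-6]  conj(Y_{6,-6})(Ω₁) = 0.31147 + 0.36921j ; Y_{6,-6}(Ω₂) = 0.00717 + 0.03444j ; Δ = -0.01048 + 0.01337j
  [-5]  conj(Y_{6,-5})(Ω₁) = -0.00181 + 0.00886j ; Y_{6,-5}(Ω₂) = 0.08295 - 0.11759j ; Δ = 0.00089 + 0.00095j
  [-4]  conj(Y_{6,-4})(Ω₁) = 0.31843 - 0.16062j ; Y_{6,-4}(Ω₂) = -0.33321 + 0.04587j ; Δ = -0.09874 + 0.06813j
  [-3]  conj(Y_{6,-3})(Ω₁) = 0.00957 + 0.00445j ; Y_{6,-3}(Ω₂) = 0.35453 + 0.28834j ; Δ = 0.00211 + 0.00434j
  [-2]  conj(Y_{6,-2})(Ω₁) = -0.07535 - 0.31667j ; Y_{6,-2}(Ω₂) = -0.01590 - 0.23210j ; Δ = -0.07230 + 0.02252j
  [-1]  conj(Y_{6,-1})(Ω₁) = 0.00690 - 0.00873j ; Y_{6,-1}(Ω₂) = 0.17729 - 0.18985j ; Δ = -0.00043 - 0.00286j
  [+0]  conj(Y_{6,0})(Ω₁) = -0.31765 + 0.00000j ; Y_{6,0}(Ω₂) = -0.32171 + 0.00000j ; Δ = 0.10219 + 0.00000j
  [+1]  conj(Y_{6,1})(Ω₁) = -0.00690 - 0.00873j ; Y_{6,1}(Ω₂) = -0.17729 - 0.18985j ; Δ = -0.00043 + 0.00286j
  [+2]  conj(Y_{6,2})(Ω₁) = -0.07535 + 0.31667j ; Y_{6,2}(Ω₂) = -0.01590 + 0.23210j ; Δ = -0.07230 - 0.02252j
  [+3]  conj(Y_{6,3})(Ω₁) = -0.00957 + 0.00445j ; Y_{6,3}(Ω₂) = -0.35453 + 0.28834j ; Δ = 0.00211 - 0.00434j
  [+4]  conj(Y_{6,4})(Ω₁) = 0.31843 + 0.16062j ; Y_{6,4}(Ω₂) = -0.33321 - 0.04587j ; Δ = -0.09874 - 0.06813j
  [+5]  conj(Y_{6,5})(Ω₁) = 0.00181 + 0.00886j ; Y_{6,5}(Ω₂) = -0.08295 - 0.11759j ; Δ = 0.00089 - 0.00095j
  [+6]  conj(Y_{6,6})(Ω₁) = 0.31147 - 0.36921j ; Y_{6,6}(Ω₂) = 0.00717 - 0.03444j ; Δ = -0.01048 - 0.01337j
Σ over m = -0.25571 + 0.00000j; ×(4π/13) → -0.24718 + 0.00000j. Real part: -0.247183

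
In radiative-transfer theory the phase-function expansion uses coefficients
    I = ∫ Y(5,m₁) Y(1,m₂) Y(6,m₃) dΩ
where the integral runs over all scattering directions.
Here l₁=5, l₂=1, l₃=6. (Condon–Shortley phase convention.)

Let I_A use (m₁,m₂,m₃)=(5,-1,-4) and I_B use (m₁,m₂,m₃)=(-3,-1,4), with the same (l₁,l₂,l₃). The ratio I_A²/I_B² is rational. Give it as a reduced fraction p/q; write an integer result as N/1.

Same 5,1,6: normalisation and zero-m 3j drop out of the ratio.
A: Δ: 0! 10! 2! / 13! → 1/858; sum: t=0:+1/7257600 = 1/7257600; 3j²(5 1 6; 5 -1 -4) = Δ·Π!·Σ² = 1/858  (sign +1)
B: Δ: 0! 10! 2! / 13! → 1/858; sum: t=0:+1/161280 = 1/161280; 3j²(5 1 6; -3 -1 4) = Δ·Π!·Σ² = 15/286  (sign +1)
I_A²/I_B² = (1/858)/(15/286) = 1/45

1/45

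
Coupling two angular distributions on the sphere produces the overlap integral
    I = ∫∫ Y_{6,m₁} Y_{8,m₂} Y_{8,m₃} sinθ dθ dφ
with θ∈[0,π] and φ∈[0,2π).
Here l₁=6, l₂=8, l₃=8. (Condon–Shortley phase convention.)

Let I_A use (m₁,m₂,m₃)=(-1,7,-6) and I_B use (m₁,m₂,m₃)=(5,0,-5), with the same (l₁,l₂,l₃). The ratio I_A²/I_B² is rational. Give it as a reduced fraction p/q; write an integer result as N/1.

91/360

Same 6,8,8: normalisation and zero-m 3j drop out of the ratio.
A: Δ: 6! 6! 10! / 23! → 1/13742520792; sum: t=5:−1/20901888000 t=6:+1/31352832000 = -1/62705664000; 3j²(6 8 8; -1 7 -6) = Δ·Π!·Σ² = 455/178296  (sign -1)
B: Δ: 6! 6! 10! / 23! → 1/13742520792; sum: t=0:+1/6967296000 t=1:−1/2612736000 = -1/4180377600; 3j²(6 8 8; 5 0 -5) = Δ·Π!·Σ² = 75/7429  (sign +1)
I_A²/I_B² = (455/178296)/(75/7429) = 91/360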